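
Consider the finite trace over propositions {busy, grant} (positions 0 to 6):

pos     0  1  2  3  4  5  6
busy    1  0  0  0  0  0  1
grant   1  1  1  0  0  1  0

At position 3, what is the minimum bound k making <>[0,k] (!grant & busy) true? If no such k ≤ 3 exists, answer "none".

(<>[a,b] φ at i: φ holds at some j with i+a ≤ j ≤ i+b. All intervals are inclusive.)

3

Scan j = 3,4,… for (!grant & busy):
  j=3: fails
  j=4: fails
  j=5: fails
  j=6: holds
First hit at j=6, so smallest k = 6-3 = 3.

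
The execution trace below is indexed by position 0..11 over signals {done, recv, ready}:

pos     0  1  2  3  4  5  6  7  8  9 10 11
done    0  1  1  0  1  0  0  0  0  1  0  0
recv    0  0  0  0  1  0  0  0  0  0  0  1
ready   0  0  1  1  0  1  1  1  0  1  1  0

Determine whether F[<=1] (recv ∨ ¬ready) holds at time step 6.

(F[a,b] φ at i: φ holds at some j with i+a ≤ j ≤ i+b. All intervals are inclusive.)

Check (recv ∨ ¬ready) at each j in [6,7]:
  j=6: false
  j=7: false
No position in the window satisfies it → formula fails.

No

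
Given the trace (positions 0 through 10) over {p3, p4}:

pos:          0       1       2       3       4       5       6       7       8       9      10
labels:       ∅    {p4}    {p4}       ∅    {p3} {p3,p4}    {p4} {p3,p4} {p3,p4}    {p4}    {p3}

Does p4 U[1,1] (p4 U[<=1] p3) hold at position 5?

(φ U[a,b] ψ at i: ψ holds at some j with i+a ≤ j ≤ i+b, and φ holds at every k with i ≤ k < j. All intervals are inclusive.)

Need some j in [6,6] with (p4 U[<=1] p3), and p4 at every k in [5,j-1].
  j=6: (p4 U[<=1] p3) holds; p4 holds at every k in [5,5] → satisfied.

True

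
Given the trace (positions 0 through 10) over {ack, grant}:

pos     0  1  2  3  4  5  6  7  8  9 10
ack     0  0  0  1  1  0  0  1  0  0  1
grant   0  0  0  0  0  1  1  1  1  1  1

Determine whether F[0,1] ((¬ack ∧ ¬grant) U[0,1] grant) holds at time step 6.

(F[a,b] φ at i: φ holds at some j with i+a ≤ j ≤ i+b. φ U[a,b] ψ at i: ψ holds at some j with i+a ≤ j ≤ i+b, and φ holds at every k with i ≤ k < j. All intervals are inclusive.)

Check ((¬ack ∧ ¬grant) U[0,1] grant) at each j in [6,7]:
  j=6: holds
  j=7: holds
Found at j=6 → formula holds.

True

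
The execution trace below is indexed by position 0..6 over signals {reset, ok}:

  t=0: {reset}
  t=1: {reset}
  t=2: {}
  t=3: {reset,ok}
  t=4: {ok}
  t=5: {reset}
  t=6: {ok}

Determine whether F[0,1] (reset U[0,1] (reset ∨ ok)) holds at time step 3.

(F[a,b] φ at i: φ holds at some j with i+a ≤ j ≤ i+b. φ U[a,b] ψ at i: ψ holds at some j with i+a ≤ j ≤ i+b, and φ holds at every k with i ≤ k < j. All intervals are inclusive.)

Holds

Check (reset U[0,1] (reset ∨ ok)) at each j in [3,4]:
  j=3: holds
  j=4: holds
Found at j=3 → formula holds.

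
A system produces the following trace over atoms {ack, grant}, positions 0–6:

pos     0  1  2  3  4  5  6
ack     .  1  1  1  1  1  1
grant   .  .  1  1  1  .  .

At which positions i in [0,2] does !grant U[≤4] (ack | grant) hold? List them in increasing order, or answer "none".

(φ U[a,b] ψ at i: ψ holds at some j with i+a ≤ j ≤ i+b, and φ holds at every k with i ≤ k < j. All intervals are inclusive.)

0, 1, 2

Evaluate at each i in [0,2]:
  i=0: ✓ (rhs at j=1; lhs holds on [0,0])
  i=1: ✓ (rhs at j=1)
  i=2: ✓ (rhs at j=2)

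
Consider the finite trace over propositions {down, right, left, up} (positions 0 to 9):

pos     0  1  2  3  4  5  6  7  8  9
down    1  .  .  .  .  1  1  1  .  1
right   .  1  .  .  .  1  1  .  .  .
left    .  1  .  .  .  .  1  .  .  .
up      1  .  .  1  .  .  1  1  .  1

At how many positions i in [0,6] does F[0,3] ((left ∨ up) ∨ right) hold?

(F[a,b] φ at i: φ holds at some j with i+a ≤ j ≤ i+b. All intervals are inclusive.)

7

Evaluate at each i in [0,6]:
  i=0: ✓ (witness j=0)
  i=1: ✓ (witness j=1)
  i=2: ✓ (witness j=3)
  i=3: ✓ (witness j=3)
  i=4: ✓ (witness j=5)
  i=5: ✓ (witness j=5)
  i=6: ✓ (witness j=6)
Positions where it holds: {0, 1, 2, 3, 4, 5, 6} → 7.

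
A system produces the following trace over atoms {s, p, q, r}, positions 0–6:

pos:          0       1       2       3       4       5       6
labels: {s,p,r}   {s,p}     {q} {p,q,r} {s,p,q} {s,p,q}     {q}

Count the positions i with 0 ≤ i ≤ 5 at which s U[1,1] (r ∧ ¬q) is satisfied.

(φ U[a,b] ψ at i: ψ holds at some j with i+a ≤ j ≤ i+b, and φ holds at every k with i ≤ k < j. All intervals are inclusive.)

Evaluate at each i in [0,5]:
  i=0: ✗ (no rhs in [1,1])
  i=1: ✗ (no rhs in [2,2])
  i=2: ✗ (no rhs in [3,3])
  i=3: ✗ (no rhs in [4,4])
  i=4: ✗ (no rhs in [5,5])
  i=5: ✗ (no rhs in [6,6])
Positions where it holds: {} → 0.

0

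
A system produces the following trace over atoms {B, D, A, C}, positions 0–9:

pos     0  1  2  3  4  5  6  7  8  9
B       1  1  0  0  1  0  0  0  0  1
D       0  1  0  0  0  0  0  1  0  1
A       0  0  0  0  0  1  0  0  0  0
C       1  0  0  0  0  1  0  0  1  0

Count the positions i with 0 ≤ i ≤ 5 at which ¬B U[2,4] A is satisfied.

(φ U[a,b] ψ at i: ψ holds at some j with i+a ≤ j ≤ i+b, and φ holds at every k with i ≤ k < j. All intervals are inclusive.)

0

Evaluate at each i in [0,5]:
  i=0: ✗ (no rhs in [2,4])
  i=1: ✗ (lhs fails at k=1 before rhs at j=5)
  i=2: ✗ (lhs fails at k=4 before rhs at j=5)
  i=3: ✗ (lhs fails at k=4 before rhs at j=5)
  i=4: ✗ (no rhs in [6,8])
  i=5: ✗ (no rhs in [7,9])
Positions where it holds: {} → 0.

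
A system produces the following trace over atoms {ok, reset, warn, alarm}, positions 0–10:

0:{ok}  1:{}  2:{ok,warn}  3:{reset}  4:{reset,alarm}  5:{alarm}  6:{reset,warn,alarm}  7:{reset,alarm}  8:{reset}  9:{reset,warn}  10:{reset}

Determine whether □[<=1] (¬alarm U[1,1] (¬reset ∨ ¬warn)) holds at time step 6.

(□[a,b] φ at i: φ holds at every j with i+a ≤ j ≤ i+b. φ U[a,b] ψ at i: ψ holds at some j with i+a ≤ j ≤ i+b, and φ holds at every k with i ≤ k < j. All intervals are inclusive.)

No

Check (¬alarm U[1,1] (¬reset ∨ ¬warn)) at every j in [6,7]:
  j=6: fails
  j=7: fails
Fails at j=6 → formula fails.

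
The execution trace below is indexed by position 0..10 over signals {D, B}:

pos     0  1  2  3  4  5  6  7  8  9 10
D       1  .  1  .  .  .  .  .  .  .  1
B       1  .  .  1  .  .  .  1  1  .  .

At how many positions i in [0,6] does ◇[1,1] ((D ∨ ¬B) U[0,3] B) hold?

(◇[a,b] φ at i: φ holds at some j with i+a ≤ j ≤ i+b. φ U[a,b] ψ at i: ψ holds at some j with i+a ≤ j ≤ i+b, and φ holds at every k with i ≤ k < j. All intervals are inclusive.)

Evaluate at each i in [0,6]:
  i=0: ✓ (witness j=1)
  i=1: ✓ (witness j=2)
  i=2: ✓ (witness j=3)
  i=3: ✓ (witness j=4)
  i=4: ✓ (witness j=5)
  i=5: ✓ (witness j=6)
  i=6: ✓ (witness j=7)
Positions where it holds: {0, 1, 2, 3, 4, 5, 6} → 7.

7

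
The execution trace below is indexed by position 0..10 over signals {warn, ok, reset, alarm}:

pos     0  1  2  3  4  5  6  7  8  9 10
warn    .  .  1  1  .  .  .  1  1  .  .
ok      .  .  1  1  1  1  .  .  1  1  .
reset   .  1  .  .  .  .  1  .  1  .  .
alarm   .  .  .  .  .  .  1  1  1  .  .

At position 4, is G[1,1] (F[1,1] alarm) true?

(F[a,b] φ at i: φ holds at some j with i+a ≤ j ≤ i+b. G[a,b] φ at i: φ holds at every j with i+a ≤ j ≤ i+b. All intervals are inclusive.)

Check F[1,1] alarm at every j in [5,5]:
  j=5: holds (witness at 6)
All positions satisfy it → formula holds.

True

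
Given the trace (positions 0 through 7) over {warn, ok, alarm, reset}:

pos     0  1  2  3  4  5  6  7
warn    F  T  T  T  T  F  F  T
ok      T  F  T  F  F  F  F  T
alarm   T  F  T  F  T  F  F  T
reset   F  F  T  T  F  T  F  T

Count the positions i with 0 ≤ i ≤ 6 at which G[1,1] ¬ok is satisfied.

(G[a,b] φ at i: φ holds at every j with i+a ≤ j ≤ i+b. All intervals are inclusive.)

Evaluate at each i in [0,6]:
  i=0: ✓ (all of [1,1])
  i=1: ✗ (fails at j=2)
  i=2: ✓ (all of [3,3])
  i=3: ✓ (all of [4,4])
  i=4: ✓ (all of [5,5])
  i=5: ✓ (all of [6,6])
  i=6: ✗ (fails at j=7)
Positions where it holds: {0, 2, 3, 4, 5} → 5.

5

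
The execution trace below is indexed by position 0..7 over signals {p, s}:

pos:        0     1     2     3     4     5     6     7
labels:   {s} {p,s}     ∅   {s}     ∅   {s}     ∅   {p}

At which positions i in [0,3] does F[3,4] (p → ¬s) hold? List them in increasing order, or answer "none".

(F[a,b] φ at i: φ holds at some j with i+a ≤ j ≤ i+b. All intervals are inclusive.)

Evaluate at each i in [0,3]:
  i=0: ✓ (witness j=3)
  i=1: ✓ (witness j=4)
  i=2: ✓ (witness j=5)
  i=3: ✓ (witness j=6)

0, 1, 2, 3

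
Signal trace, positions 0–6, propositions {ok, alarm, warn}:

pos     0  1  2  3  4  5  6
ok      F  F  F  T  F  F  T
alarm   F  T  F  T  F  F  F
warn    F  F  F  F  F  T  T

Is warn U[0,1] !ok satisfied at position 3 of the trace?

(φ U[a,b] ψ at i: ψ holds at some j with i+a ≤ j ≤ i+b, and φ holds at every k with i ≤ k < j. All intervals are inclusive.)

Does not hold

Need some j in [3,4] with !ok, and warn at every k in [3,j-1].
  j=3: !ok false.
  j=4: !ok holds, but warn fails at k=3 → not this j.
No j in the window works → until fails.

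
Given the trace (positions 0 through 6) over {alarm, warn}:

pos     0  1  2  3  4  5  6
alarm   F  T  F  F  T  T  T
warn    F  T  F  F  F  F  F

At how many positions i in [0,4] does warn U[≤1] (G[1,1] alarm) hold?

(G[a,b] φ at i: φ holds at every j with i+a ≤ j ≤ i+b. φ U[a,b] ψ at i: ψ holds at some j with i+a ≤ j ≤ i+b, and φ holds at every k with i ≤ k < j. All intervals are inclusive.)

3

Evaluate at each i in [0,4]:
  i=0: ✓ (rhs at j=0)
  i=1: ✗ (no rhs in [1,2])
  i=2: ✗ (lhs fails at k=2 before rhs at j=3)
  i=3: ✓ (rhs at j=3)
  i=4: ✓ (rhs at j=4)
Positions where it holds: {0, 3, 4} → 3.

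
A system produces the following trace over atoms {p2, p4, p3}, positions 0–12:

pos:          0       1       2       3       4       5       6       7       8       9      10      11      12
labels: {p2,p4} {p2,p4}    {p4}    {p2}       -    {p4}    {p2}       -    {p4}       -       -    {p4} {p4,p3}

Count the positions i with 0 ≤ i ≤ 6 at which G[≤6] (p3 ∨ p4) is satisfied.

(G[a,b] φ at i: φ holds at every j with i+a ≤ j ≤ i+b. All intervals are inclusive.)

Evaluate at each i in [0,6]:
  i=0: ✗ (fails at j=3)
  i=1: ✗ (fails at j=3)
  i=2: ✗ (fails at j=3)
  i=3: ✗ (fails at j=3)
  i=4: ✗ (fails at j=4)
  i=5: ✗ (fails at j=6)
  i=6: ✗ (fails at j=6)
Positions where it holds: {} → 0.

0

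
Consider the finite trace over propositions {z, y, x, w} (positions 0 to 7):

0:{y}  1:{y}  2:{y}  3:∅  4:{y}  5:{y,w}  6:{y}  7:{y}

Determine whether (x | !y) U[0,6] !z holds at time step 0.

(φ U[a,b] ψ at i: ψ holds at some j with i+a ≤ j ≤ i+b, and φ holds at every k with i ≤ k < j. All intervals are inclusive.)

Holds

Need some j in [0,6] with !z, and (x | !y) at every k in [0,j-1].
  j=0: !z holds; no prefix to check → satisfied.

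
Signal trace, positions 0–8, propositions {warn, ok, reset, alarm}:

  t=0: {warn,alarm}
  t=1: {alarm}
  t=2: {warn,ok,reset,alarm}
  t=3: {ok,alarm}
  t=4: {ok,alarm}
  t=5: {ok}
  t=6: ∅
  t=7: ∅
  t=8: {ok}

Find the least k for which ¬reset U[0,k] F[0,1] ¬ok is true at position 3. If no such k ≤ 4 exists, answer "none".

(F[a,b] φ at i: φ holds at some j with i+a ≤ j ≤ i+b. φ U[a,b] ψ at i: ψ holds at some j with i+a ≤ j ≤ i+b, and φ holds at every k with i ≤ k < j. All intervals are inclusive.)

Need earliest j ≥ 3 with F[0,1] ¬ok, and ¬reset at every k in [3,j-1].
  j=3: rhs fails.
  j=4: rhs fails.
  j=5: rhs holds; lhs holds on [3,4]. k = 2.

2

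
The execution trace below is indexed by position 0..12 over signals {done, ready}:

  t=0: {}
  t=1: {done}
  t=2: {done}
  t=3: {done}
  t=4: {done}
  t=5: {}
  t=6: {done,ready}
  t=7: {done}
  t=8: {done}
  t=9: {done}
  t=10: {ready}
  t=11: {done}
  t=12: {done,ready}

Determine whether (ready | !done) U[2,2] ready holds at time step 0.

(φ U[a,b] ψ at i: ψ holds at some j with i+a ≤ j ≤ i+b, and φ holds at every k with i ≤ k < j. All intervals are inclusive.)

False

Need some j in [2,2] with ready, and (ready | !done) at every k in [0,j-1].
  j=2: ready false.
No j in the window works → until fails.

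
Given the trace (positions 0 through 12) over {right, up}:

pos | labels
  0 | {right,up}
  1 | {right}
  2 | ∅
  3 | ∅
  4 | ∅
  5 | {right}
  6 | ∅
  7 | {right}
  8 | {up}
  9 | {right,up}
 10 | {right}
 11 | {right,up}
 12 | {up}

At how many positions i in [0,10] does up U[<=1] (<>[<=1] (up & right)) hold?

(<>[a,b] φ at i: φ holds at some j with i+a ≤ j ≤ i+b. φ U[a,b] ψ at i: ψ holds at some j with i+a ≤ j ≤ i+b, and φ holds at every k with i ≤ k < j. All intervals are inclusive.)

4

Evaluate at each i in [0,10]:
  i=0: ✓ (rhs at j=0)
  i=1: ✗ (no rhs in [1,2])
  i=2: ✗ (no rhs in [2,3])
  i=3: ✗ (no rhs in [3,4])
  i=4: ✗ (no rhs in [4,5])
  i=5: ✗ (no rhs in [5,6])
  i=6: ✗ (no rhs in [6,7])
  i=7: ✗ (lhs fails at k=7 before rhs at j=8)
  i=8: ✓ (rhs at j=8)
  i=9: ✓ (rhs at j=9)
  i=10: ✓ (rhs at j=10)
Positions where it holds: {0, 8, 9, 10} → 4.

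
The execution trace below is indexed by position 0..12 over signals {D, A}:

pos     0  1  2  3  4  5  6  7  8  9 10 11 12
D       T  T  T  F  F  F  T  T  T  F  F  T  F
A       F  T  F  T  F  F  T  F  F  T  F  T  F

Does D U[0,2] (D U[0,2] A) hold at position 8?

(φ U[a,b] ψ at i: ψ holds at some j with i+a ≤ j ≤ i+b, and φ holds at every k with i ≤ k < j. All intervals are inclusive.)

True

Need some j in [8,10] with (D U[0,2] A), and D at every k in [8,j-1].
  j=8: (D U[0,2] A) holds; no prefix to check → satisfied.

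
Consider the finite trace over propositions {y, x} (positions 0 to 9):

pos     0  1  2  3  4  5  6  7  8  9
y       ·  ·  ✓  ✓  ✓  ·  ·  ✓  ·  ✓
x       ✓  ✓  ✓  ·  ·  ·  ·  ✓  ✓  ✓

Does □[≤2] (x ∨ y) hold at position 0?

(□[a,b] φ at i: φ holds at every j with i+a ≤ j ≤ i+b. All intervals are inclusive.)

Yes

Check (x ∨ y) at every j in [0,2]:
  j=0: true
  j=1: true
  j=2: true
All positions satisfy it → formula holds.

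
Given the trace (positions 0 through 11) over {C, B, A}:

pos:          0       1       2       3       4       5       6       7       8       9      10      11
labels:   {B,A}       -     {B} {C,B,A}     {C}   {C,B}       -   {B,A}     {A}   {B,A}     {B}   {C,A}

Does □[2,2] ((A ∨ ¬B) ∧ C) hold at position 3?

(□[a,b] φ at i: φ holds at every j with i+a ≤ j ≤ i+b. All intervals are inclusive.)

Does not hold

Check ((A ∨ ¬B) ∧ C) at every j in [5,5]:
  j=5: false
Fails at j=5 → formula fails.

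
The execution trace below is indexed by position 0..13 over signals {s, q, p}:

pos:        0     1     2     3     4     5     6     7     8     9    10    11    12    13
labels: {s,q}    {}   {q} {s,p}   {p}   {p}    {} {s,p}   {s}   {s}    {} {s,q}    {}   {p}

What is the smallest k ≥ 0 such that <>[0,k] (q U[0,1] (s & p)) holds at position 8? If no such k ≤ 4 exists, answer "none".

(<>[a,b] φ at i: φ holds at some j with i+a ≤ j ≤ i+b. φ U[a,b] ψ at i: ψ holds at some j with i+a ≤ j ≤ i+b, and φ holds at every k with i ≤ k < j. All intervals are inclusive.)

Scan j = 8,9,… for (q U[0,1] (s & p)):
  j=8: fails
  j=9: fails
  j=10: fails
  j=11: fails
  j=12: fails
No j in [8,12] satisfies it → none.

none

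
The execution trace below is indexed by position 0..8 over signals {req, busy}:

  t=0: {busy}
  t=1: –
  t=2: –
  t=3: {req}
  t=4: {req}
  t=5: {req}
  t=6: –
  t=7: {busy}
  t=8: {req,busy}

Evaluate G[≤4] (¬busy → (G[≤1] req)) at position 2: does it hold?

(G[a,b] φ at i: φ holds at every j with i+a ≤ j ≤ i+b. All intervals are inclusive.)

Check (¬busy → (G[≤1] req)) at every j in [2,6]:
  j=2: antecedent true; consequent fails at 2 → ✗
  j=3: antecedent true; consequent holds on [3,4] → ✓
  j=4: antecedent true; consequent holds on [4,5] → ✓
  j=5: antecedent true; consequent fails at 6 → ✗
  j=6: antecedent true; consequent fails at 6 → ✗
Fails at j=2 → formula fails.

Does not hold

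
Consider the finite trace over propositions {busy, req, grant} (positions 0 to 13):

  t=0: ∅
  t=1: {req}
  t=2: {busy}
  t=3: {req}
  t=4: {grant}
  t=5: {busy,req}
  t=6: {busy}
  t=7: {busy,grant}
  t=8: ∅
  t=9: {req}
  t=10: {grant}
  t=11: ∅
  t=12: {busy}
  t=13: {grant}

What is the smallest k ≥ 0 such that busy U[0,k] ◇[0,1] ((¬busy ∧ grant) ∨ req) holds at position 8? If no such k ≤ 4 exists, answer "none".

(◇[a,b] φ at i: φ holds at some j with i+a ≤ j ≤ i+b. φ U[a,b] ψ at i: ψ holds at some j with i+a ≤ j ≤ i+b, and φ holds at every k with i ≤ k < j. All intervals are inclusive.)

0

Need earliest j ≥ 8 with ◇[0,1] ((¬busy ∧ grant) ∨ req), and busy at every k in [8,j-1].
  j=8: rhs holds (empty prefix). k = 0.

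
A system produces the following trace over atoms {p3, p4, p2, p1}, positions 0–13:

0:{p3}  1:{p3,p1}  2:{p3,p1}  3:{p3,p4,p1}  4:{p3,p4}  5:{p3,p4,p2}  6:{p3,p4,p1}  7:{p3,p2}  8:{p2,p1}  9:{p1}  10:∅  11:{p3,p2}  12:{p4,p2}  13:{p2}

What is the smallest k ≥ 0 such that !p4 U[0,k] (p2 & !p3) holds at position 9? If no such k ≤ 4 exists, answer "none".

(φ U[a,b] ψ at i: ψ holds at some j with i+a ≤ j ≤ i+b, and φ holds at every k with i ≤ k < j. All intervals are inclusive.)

3

Need earliest j ≥ 9 with (p2 & !p3), and !p4 at every k in [9,j-1].
  j=9: rhs fails.
  j=10: rhs fails.
  j=11: rhs fails.
  j=12: rhs holds; lhs holds on [9,11]. k = 3.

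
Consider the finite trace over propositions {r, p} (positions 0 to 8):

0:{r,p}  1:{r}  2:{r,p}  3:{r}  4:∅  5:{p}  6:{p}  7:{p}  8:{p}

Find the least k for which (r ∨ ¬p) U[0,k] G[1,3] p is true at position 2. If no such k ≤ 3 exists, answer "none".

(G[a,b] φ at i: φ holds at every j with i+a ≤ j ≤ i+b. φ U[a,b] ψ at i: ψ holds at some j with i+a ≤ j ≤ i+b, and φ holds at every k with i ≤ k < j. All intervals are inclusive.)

2

Need earliest j ≥ 2 with G[1,3] p, and (r ∨ ¬p) at every k in [2,j-1].
  j=2: rhs fails.
  j=3: rhs fails.
  j=4: rhs holds; lhs holds on [2,3]. k = 2.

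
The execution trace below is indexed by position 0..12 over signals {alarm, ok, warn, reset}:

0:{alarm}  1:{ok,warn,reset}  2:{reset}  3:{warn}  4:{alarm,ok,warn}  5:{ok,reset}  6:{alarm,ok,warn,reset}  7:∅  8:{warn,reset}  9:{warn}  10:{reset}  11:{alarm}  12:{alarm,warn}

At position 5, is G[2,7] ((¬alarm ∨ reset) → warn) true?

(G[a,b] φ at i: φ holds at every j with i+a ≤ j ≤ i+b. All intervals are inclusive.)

Check ((¬alarm ∨ reset) → warn) at every j in [7,12]:
  j=7: antecedent true; consequent false → ✗
  j=8: antecedent true; consequent true → ✓
  j=9: antecedent true; consequent true → ✓
  j=10: antecedent true; consequent false → ✗
  j=11: antecedent false → ✓
  j=12: antecedent false → ✓
Fails at j=7 → formula fails.

Does not hold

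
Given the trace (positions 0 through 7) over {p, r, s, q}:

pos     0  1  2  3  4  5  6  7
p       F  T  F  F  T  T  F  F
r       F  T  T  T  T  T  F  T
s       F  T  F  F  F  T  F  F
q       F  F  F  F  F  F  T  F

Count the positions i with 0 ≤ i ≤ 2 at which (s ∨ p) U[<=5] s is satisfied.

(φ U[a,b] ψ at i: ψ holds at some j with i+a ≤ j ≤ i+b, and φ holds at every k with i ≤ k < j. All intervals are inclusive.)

1

Evaluate at each i in [0,2]:
  i=0: ✗ (lhs fails at k=0 before rhs at j=1)
  i=1: ✓ (rhs at j=1)
  i=2: ✗ (lhs fails at k=2 before rhs at j=5)
Positions where it holds: {1} → 1.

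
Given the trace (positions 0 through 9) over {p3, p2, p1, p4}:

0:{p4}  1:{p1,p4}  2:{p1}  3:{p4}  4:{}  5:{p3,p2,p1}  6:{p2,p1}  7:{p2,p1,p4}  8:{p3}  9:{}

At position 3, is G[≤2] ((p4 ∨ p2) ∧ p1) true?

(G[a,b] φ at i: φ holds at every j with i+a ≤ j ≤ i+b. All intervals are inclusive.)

No

Check ((p4 ∨ p2) ∧ p1) at every j in [3,5]:
  j=3: false
  j=4: false
  j=5: true
Fails at j=3 → formula fails.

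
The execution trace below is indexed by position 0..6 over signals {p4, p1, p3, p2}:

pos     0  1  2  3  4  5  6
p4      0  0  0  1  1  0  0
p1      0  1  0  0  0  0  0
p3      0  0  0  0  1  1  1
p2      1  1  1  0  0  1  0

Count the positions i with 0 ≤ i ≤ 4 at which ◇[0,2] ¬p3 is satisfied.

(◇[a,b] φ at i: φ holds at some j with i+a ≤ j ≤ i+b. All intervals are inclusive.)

4

Evaluate at each i in [0,4]:
  i=0: ✓ (witness j=0)
  i=1: ✓ (witness j=1)
  i=2: ✓ (witness j=2)
  i=3: ✓ (witness j=3)
  i=4: ✗ (none in [4,6])
Positions where it holds: {0, 1, 2, 3} → 4.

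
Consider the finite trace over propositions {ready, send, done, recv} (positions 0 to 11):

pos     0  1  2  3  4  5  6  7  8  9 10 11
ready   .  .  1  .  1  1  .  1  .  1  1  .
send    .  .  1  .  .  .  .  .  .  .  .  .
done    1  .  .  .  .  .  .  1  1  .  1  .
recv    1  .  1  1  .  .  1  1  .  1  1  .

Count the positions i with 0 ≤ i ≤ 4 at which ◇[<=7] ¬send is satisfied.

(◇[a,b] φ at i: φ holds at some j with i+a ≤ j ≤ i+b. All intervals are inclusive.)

5

Evaluate at each i in [0,4]:
  i=0: ✓ (witness j=0)
  i=1: ✓ (witness j=1)
  i=2: ✓ (witness j=3)
  i=3: ✓ (witness j=3)
  i=4: ✓ (witness j=4)
Positions where it holds: {0, 1, 2, 3, 4} → 5.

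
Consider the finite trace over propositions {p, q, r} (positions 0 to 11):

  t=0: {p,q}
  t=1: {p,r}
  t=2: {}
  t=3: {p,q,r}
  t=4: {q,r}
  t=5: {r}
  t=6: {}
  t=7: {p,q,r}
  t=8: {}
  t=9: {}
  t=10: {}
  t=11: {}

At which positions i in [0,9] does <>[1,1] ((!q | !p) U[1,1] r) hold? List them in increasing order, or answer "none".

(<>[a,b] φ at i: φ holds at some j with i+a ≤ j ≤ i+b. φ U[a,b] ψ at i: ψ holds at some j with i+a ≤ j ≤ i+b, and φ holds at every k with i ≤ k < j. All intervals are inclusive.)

Evaluate at each i in [0,9]:
  i=0: ✗ (none in [1,1])
  i=1: ✓ (witness j=2)
  i=2: ✗ (none in [3,3])
  i=3: ✓ (witness j=4)
  i=4: ✗ (none in [5,5])
  i=5: ✓ (witness j=6)
  i=6: ✗ (none in [7,7])
  i=7: ✗ (none in [8,8])
  i=8: ✗ (none in [9,9])
  i=9: ✗ (none in [10,10])

1, 3, 5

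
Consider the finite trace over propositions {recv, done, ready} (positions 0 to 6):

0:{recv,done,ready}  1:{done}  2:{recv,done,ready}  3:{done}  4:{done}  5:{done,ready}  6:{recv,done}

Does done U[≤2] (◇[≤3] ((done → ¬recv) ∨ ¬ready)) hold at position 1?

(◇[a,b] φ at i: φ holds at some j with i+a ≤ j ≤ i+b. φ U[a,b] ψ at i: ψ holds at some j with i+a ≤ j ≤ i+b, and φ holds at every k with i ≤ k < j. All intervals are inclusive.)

Need some j in [1,3] with ◇[≤3] ((done → ¬recv) ∨ ¬ready), and done at every k in [1,j-1].
  j=1: ◇[≤3] ((done → ¬recv) ∨ ¬ready) holds; no prefix to check → satisfied.

Yes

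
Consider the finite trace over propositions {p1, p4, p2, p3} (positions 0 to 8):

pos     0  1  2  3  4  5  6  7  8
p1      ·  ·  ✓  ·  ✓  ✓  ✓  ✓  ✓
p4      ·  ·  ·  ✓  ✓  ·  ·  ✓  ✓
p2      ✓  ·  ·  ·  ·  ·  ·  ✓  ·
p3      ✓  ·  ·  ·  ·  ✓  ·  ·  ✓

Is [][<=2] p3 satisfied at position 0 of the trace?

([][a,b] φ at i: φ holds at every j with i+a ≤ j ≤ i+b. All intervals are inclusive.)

Does not hold

Check p3 at every j in [0,2]:
  j=0: true
  j=1: false
  j=2: false
Fails at j=1 → formula fails.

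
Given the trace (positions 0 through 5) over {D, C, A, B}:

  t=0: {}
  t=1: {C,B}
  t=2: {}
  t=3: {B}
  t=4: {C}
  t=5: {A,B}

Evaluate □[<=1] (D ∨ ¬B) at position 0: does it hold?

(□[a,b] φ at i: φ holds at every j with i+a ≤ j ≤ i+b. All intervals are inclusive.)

No

Check (D ∨ ¬B) at every j in [0,1]:
  j=0: true
  j=1: false
Fails at j=1 → formula fails.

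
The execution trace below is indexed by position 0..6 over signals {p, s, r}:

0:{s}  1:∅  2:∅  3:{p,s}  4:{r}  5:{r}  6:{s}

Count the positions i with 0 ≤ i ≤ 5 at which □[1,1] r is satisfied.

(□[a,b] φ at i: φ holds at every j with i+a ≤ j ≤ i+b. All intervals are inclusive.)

2

Evaluate at each i in [0,5]:
  i=0: ✗ (fails at j=1)
  i=1: ✗ (fails at j=2)
  i=2: ✗ (fails at j=3)
  i=3: ✓ (all of [4,4])
  i=4: ✓ (all of [5,5])
  i=5: ✗ (fails at j=6)
Positions where it holds: {3, 4} → 2.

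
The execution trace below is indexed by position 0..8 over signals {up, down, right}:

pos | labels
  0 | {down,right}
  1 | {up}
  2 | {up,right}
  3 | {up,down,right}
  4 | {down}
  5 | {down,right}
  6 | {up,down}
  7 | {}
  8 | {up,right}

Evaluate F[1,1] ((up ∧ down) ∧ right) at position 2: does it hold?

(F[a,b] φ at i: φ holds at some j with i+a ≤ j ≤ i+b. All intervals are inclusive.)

Check ((up ∧ down) ∧ right) at each j in [3,3]:
  j=3: true
Found at j=3 → formula holds.

Holds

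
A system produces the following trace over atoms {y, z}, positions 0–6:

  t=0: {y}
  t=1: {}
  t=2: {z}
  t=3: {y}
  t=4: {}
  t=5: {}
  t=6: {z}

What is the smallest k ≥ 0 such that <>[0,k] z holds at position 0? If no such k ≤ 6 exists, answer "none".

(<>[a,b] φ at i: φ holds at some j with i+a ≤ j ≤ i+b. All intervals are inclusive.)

2

Scan j = 0,1,… for z:
  j=0: fails
  j=1: fails
  j=2: holds
First hit at j=2, so smallest k = 2-0 = 2.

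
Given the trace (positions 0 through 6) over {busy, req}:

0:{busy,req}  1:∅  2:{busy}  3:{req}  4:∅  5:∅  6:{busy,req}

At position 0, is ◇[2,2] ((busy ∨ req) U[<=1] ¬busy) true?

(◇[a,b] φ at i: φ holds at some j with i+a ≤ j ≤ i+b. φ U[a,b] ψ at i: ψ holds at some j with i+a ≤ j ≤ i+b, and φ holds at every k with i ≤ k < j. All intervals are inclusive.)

Holds

Check ((busy ∨ req) U[<=1] ¬busy) at each j in [2,2]:
  j=2: holds
Found at j=2 → formula holds.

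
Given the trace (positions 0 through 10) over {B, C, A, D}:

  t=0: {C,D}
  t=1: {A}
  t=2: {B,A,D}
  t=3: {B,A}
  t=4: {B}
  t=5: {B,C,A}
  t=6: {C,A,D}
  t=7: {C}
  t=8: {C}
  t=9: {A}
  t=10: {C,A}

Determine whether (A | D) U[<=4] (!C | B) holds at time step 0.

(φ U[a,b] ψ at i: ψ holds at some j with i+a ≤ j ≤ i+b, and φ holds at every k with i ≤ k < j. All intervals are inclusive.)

True

Need some j in [0,4] with (!C | B), and (A | D) at every k in [0,j-1].
  j=0: (!C | B) false.
  j=1: (!C | B) holds; (A | D) holds at every k in [0,0] → satisfied.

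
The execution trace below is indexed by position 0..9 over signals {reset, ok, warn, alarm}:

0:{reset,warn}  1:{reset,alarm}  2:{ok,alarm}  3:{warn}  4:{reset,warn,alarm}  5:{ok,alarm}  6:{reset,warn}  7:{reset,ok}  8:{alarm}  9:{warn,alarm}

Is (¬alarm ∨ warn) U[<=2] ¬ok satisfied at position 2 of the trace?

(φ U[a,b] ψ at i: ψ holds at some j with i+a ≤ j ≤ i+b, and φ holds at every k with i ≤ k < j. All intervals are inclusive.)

Need some j in [2,4] with ¬ok, and (¬alarm ∨ warn) at every k in [2,j-1].
  j=2: ¬ok false.
  j=3: ¬ok holds, but (¬alarm ∨ warn) fails at k=2 → not this j.
  j=4: ¬ok holds, but (¬alarm ∨ warn) fails at k=2 → not this j.
No j in the window works → until fails.

Does not hold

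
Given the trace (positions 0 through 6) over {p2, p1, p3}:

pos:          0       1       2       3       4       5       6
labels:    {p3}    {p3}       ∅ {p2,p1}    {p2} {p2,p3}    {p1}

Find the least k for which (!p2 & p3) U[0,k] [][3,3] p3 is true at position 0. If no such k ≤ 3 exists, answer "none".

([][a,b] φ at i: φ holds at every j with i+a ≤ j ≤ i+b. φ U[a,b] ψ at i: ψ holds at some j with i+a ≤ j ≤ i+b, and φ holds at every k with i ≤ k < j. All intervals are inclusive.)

Need earliest j ≥ 0 with [][3,3] p3, and (!p2 & p3) at every k in [0,j-1].
  j=0: rhs fails.
  j=1: rhs fails.
  j=2: rhs holds; lhs holds on [0,1]. k = 2.

2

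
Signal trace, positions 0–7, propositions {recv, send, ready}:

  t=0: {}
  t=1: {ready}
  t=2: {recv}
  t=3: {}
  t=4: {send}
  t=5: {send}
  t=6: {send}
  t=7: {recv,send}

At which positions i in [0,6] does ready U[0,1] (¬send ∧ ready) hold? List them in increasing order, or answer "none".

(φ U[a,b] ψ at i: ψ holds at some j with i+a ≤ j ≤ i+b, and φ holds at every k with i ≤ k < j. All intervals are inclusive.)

Evaluate at each i in [0,6]:
  i=0: ✗ (lhs fails at k=0 before rhs at j=1)
  i=1: ✓ (rhs at j=1)
  i=2: ✗ (no rhs in [2,3])
  i=3: ✗ (no rhs in [3,4])
  i=4: ✗ (no rhs in [4,5])
  i=5: ✗ (no rhs in [5,6])
  i=6: ✗ (no rhs in [6,7])

1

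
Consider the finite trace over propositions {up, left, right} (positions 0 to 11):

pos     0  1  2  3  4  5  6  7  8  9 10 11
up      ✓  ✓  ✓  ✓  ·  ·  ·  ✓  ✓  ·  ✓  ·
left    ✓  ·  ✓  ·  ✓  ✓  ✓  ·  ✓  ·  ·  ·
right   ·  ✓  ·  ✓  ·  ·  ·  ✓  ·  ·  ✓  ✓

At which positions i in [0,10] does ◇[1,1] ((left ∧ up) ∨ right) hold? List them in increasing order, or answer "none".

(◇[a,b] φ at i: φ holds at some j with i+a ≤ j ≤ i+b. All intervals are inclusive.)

0, 1, 2, 6, 7, 9, 10

Evaluate at each i in [0,10]:
  i=0: ✓ (witness j=1)
  i=1: ✓ (witness j=2)
  i=2: ✓ (witness j=3)
  i=3: ✗ (none in [4,4])
  i=4: ✗ (none in [5,5])
  i=5: ✗ (none in [6,6])
  i=6: ✓ (witness j=7)
  i=7: ✓ (witness j=8)
  i=8: ✗ (none in [9,9])
  i=9: ✓ (witness j=10)
  i=10: ✓ (witness j=11)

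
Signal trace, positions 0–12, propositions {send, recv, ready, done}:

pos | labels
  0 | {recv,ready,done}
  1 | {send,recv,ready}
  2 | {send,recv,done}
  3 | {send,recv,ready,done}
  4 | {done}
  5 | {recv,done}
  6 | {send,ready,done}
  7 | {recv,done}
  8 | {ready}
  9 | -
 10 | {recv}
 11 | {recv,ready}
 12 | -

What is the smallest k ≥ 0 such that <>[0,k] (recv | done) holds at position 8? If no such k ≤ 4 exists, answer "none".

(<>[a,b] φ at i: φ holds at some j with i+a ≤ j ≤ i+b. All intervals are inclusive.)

Scan j = 8,9,… for (recv | done):
  j=8: fails
  j=9: fails
  j=10: holds
First hit at j=10, so smallest k = 10-8 = 2.

2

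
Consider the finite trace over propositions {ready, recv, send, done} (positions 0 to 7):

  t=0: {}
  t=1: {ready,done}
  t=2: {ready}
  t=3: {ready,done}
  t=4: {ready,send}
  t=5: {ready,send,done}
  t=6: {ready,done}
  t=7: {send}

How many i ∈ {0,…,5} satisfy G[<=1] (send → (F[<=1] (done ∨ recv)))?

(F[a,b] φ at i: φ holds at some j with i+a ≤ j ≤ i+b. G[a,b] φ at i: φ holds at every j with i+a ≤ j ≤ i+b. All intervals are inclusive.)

6

Evaluate at each i in [0,5]:
  i=0: ✓ (all of [0,1])
  i=1: ✓ (all of [1,2])
  i=2: ✓ (all of [2,3])
  i=3: ✓ (all of [3,4])
  i=4: ✓ (all of [4,5])
  i=5: ✓ (all of [5,6])
Positions where it holds: {0, 1, 2, 3, 4, 5} → 6.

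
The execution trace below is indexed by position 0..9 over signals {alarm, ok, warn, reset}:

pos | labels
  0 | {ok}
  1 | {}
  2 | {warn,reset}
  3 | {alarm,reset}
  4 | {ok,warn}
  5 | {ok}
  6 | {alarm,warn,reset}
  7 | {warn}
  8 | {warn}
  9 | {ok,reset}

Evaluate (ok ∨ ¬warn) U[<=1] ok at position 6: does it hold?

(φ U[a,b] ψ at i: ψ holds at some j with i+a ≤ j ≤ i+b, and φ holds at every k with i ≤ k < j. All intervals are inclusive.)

Need some j in [6,7] with ok, and (ok ∨ ¬warn) at every k in [6,j-1].
  j=6: ok false.
  j=7: ok false.
No j in the window works → until fails.

Does not hold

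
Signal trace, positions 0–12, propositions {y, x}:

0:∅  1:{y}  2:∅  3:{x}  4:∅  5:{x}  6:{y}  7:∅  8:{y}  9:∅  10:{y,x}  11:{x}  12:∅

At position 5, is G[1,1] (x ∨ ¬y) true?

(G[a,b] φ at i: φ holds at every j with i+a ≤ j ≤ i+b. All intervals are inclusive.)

Does not hold

Check (x ∨ ¬y) at every j in [6,6]:
  j=6: false
Fails at j=6 → formula fails.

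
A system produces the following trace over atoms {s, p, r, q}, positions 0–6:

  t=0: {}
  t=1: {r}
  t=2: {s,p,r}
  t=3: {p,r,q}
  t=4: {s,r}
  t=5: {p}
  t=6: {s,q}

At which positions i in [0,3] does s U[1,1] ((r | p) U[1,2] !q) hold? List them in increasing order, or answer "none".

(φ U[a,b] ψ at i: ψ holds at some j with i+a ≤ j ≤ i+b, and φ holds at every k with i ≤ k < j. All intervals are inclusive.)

Evaluate at each i in [0,3]:
  i=0: ✗ (lhs fails at k=0 before rhs at j=1)
  i=1: ✗ (lhs fails at k=1 before rhs at j=2)
  i=2: ✓ (rhs at j=3; lhs holds on [2,2])
  i=3: ✗ (lhs fails at k=3 before rhs at j=4)

2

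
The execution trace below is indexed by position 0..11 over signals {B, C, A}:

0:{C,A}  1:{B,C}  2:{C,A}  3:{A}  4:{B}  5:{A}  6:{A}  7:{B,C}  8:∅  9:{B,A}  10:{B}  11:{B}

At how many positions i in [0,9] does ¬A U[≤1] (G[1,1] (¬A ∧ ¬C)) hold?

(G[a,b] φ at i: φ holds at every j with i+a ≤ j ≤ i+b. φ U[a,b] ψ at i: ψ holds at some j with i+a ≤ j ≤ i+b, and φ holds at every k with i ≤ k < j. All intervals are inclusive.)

Evaluate at each i in [0,9]:
  i=0: ✗ (no rhs in [0,1])
  i=1: ✗ (no rhs in [1,2])
  i=2: ✗ (lhs fails at k=2 before rhs at j=3)
  i=3: ✓ (rhs at j=3)
  i=4: ✗ (no rhs in [4,5])
  i=5: ✗ (no rhs in [5,6])
  i=6: ✗ (lhs fails at k=6 before rhs at j=7)
  i=7: ✓ (rhs at j=7)
  i=8: ✓ (rhs at j=9; lhs holds on [8,8])
  i=9: ✓ (rhs at j=9)
Positions where it holds: {3, 7, 8, 9} → 4.

4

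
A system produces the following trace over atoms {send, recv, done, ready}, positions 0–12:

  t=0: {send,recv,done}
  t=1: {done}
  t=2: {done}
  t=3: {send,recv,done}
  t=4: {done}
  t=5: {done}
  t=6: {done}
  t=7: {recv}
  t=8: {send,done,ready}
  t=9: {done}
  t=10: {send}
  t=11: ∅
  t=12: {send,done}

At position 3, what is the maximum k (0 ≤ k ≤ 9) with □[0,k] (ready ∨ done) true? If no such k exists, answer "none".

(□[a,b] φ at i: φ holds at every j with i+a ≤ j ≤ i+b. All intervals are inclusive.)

3

(ready ∨ done) must hold from j=3 onward; find where it first fails.
  j=3: holds
  j=4: holds
  j=5: holds
  j=6: holds
  j=7: fails
Holds on [3,6], so largest k = 3.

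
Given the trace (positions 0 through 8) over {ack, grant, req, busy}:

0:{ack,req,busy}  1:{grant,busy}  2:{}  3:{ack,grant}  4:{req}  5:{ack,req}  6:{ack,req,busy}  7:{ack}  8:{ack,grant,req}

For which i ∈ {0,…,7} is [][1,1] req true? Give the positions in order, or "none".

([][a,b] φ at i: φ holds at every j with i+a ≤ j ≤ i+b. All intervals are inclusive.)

Evaluate at each i in [0,7]:
  i=0: ✗ (fails at j=1)
  i=1: ✗ (fails at j=2)
  i=2: ✗ (fails at j=3)
  i=3: ✓ (all of [4,4])
  i=4: ✓ (all of [5,5])
  i=5: ✓ (all of [6,6])
  i=6: ✗ (fails at j=7)
  i=7: ✓ (all of [8,8])

3, 4, 5, 7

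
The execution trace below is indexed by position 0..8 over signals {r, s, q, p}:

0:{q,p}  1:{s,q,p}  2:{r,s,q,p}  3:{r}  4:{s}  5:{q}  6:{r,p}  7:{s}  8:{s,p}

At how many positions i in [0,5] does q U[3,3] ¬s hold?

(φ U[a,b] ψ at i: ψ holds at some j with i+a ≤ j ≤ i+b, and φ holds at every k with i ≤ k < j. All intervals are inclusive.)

Evaluate at each i in [0,5]:
  i=0: ✓ (rhs at j=3; lhs holds on [0,2])
  i=1: ✗ (no rhs in [4,4])
  i=2: ✗ (lhs fails at k=3 before rhs at j=5)
  i=3: ✗ (lhs fails at k=3 before rhs at j=6)
  i=4: ✗ (no rhs in [7,7])
  i=5: ✗ (no rhs in [8,8])
Positions where it holds: {0} → 1.

1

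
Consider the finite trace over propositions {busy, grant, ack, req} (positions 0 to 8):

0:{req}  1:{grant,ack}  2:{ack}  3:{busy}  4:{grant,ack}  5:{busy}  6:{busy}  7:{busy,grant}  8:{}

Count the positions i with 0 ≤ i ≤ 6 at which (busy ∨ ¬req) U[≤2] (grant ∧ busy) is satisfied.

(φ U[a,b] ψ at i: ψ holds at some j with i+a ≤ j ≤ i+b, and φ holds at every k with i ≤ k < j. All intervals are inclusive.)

Evaluate at each i in [0,6]:
  i=0: ✗ (no rhs in [0,2])
  i=1: ✗ (no rhs in [1,3])
  i=2: ✗ (no rhs in [2,4])
  i=3: ✗ (no rhs in [3,5])
  i=4: ✗ (no rhs in [4,6])
  i=5: ✓ (rhs at j=7; lhs holds on [5,6])
  i=6: ✓ (rhs at j=7; lhs holds on [6,6])
Positions where it holds: {5, 6} → 2.

2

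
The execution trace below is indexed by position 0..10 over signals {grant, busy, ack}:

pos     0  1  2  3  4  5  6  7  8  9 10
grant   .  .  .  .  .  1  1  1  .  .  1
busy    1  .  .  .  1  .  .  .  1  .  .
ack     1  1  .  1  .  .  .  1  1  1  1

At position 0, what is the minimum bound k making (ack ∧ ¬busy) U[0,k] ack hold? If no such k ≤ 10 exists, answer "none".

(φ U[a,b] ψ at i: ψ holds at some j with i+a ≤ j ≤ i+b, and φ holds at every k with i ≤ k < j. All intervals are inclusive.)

0

Need earliest j ≥ 0 with ack, and (ack ∧ ¬busy) at every k in [0,j-1].
  j=0: rhs holds (empty prefix). k = 0.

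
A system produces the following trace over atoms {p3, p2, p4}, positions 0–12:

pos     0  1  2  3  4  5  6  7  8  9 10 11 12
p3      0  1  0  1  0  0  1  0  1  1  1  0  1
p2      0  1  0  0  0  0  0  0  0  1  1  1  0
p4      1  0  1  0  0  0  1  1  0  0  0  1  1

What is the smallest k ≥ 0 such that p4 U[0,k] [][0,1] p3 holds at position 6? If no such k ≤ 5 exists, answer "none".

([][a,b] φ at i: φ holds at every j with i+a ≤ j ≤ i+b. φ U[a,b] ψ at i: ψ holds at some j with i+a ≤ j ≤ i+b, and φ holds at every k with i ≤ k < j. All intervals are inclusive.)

2

Need earliest j ≥ 6 with [][0,1] p3, and p4 at every k in [6,j-1].
  j=6: rhs fails.
  j=7: rhs fails.
  j=8: rhs holds; lhs holds on [6,7]. k = 2.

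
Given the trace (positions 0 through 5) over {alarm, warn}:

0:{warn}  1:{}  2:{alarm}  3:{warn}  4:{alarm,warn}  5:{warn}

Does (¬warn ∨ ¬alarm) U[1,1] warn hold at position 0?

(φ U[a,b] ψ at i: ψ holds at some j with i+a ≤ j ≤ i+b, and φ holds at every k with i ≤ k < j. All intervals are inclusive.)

Need some j in [1,1] with warn, and (¬warn ∨ ¬alarm) at every k in [0,j-1].
  j=1: warn false.
No j in the window works → until fails.

Does not hold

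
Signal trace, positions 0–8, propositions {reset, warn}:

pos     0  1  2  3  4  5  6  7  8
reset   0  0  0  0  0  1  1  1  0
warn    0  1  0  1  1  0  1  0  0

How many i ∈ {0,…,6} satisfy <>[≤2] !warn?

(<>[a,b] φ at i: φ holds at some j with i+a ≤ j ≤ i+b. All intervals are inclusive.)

Evaluate at each i in [0,6]:
  i=0: ✓ (witness j=0)
  i=1: ✓ (witness j=2)
  i=2: ✓ (witness j=2)
  i=3: ✓ (witness j=5)
  i=4: ✓ (witness j=5)
  i=5: ✓ (witness j=5)
  i=6: ✓ (witness j=7)
Positions where it holds: {0, 1, 2, 3, 4, 5, 6} → 7.

7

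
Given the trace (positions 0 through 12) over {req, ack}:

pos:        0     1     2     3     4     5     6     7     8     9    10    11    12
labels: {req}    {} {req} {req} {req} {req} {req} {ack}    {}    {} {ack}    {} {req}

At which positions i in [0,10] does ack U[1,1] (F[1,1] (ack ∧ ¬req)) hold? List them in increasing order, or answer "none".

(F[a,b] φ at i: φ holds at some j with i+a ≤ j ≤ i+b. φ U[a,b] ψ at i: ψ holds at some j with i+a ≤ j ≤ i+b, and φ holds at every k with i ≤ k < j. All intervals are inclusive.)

none

Evaluate at each i in [0,10]:
  i=0: ✗ (no rhs in [1,1])
  i=1: ✗ (no rhs in [2,2])
  i=2: ✗ (no rhs in [3,3])
  i=3: ✗ (no rhs in [4,4])
  i=4: ✗ (no rhs in [5,5])
  i=5: ✗ (lhs fails at k=5 before rhs at j=6)
  i=6: ✗ (no rhs in [7,7])
  i=7: ✗ (no rhs in [8,8])
  i=8: ✗ (lhs fails at k=8 before rhs at j=9)
  i=9: ✗ (no rhs in [10,10])
  i=10: ✗ (no rhs in [11,11])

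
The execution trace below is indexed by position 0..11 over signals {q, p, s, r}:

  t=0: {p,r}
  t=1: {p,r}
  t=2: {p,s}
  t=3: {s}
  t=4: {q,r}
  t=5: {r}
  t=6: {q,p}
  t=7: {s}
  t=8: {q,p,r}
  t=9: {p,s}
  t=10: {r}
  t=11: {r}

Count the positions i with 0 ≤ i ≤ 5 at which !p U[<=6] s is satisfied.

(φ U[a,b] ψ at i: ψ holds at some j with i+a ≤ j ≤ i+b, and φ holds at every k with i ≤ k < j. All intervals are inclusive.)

Evaluate at each i in [0,5]:
  i=0: ✗ (lhs fails at k=0 before rhs at j=2)
  i=1: ✗ (lhs fails at k=1 before rhs at j=2)
  i=2: ✓ (rhs at j=2)
  i=3: ✓ (rhs at j=3)
  i=4: ✗ (lhs fails at k=6 before rhs at j=7)
  i=5: ✗ (lhs fails at k=6 before rhs at j=7)
Positions where it holds: {2, 3} → 2.

2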